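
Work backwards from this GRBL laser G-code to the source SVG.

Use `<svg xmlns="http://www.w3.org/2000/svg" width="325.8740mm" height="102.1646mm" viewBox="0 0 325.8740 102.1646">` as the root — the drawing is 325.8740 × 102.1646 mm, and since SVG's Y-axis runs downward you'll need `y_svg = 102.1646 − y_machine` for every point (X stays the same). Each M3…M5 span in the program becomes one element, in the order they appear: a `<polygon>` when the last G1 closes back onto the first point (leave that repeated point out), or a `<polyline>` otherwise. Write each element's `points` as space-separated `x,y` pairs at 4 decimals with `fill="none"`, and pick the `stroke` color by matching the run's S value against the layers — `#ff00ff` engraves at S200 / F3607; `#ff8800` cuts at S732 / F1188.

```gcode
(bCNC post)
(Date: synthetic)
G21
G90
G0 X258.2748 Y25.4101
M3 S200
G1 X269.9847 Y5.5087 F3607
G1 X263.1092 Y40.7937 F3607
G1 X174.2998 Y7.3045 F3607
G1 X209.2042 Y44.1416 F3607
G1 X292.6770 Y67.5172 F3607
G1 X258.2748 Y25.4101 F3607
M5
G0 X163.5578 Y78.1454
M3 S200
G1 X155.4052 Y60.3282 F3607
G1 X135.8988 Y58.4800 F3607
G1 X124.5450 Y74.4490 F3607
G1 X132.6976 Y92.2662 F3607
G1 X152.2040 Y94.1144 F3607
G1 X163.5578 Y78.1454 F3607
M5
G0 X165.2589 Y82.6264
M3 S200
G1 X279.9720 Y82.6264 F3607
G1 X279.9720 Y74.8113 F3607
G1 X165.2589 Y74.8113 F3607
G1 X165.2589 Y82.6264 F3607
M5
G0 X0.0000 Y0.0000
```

<svg xmlns="http://www.w3.org/2000/svg" width="325.8740mm" height="102.1646mm" viewBox="0 0 325.8740 102.1646">
  <polygon points="258.2748,76.7545 269.9847,96.6559 263.1092,61.3709 174.2998,94.8601 209.2042,58.0230 292.6770,34.6474" fill="none" stroke="#ff00ff"/>
  <polygon points="163.5578,24.0192 155.4052,41.8364 135.8988,43.6846 124.5450,27.7156 132.6976,9.8984 152.2040,8.0502" fill="none" stroke="#ff00ff"/>
  <polygon points="165.2589,19.5382 279.9720,19.5382 279.9720,27.3533 165.2589,27.3533" fill="none" stroke="#ff00ff"/>
</svg>

Each laser-on run becomes one SVG element. Flip Y back into SVG space with y_svg = 102.1646 − y_machine. Every run uses S200, so all elements get stroke `#ff00ff` (engrave).

Run 1: The run returns to its start, so emit a `<polygon>` with points (Y-flipped): 258.2748,76.7545 269.9847,96.6559 263.1092,61.3709 174.2998,94.8601 209.2042,58.0230 292.6770,34.6474.

Run 2: The run returns to its start, so emit a `<polygon>` with points (Y-flipped): 163.5578,24.0192 155.4052,41.8364 135.8988,43.6846 124.5450,27.7156 132.6976,9.8984 152.2040,8.0502.

Run 3: The run returns to its start, so emit a `<polygon>` with points (Y-flipped): 165.2589,19.5382 279.9720,19.5382 279.9720,27.3533 165.2589,27.3533.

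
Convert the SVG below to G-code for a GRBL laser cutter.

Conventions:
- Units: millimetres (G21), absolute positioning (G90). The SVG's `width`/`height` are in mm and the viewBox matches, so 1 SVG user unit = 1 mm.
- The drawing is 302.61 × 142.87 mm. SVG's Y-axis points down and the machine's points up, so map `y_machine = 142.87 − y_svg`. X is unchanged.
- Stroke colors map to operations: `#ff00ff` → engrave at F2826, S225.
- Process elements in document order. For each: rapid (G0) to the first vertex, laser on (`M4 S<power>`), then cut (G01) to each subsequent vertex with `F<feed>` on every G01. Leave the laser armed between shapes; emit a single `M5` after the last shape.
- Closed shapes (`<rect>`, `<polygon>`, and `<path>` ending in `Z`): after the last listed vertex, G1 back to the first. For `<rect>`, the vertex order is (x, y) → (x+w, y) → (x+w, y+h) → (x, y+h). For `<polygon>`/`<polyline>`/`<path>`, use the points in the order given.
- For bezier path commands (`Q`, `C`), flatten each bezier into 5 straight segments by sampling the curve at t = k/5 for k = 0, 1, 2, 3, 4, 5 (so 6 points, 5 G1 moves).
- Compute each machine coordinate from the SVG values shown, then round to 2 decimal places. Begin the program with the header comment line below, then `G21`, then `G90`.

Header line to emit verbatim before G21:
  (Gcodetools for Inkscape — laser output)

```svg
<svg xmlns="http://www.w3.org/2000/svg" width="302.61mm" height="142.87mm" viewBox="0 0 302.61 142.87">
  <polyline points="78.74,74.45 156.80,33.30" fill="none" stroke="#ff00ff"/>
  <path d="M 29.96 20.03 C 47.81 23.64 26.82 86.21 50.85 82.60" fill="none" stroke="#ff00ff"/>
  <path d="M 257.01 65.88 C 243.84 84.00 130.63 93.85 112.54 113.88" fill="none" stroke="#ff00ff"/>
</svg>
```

(Gcodetools for Inkscape — laser output)
G21
G90
G0 X78.74 Y68.42
M4 S225
G01 X156.80 Y109.57 F2826
G0 X29.96 Y122.84
M4 S225
G01 X36.68 Y114.60 F2826
G01 X38.10 Y98.22 F2826
G01 X38.26 Y79.70 F2826
G01 X41.16 Y65.04 F2826
G01 X50.85 Y60.27 F2826
G0 X257.01 Y76.99
M4 S225
G01 X238.66 Y66.96 F2826
G01 X205.68 Y58.03 F2826
G01 X167.42 Y49.32 F2826
G01 X133.25 Y39.93 F2826
G01 X112.54 Y28.99 F2826
M5

Since the viewBox matches the mm dimensions, user units are millimetres directly. The only transform is the Y-flip y_m = 142.87 − y_svg.

Shape 1 is a line segment drawn with `<polyline>`. Its stroke #ff00ff means engrave at S225, F2826. After flipping Y the toolpath is (78.74,68.42) → (156.80,109.57).

Shape 2 is a cubic bezier drawn with `<path>`. Its stroke #ff00ff means engrave at S225, F2826. After flipping Y the toolpath is (29.96,122.84) → (36.68,114.60) → (38.10,98.22) → (38.26,79.70) → (41.16,65.04) → (50.85,60.27).

Shape 3 is a cubic bezier drawn with `<path>`. Its stroke #ff00ff means engrave at S225, F2826. After flipping Y the toolpath is (257.01,76.99) → (238.66,66.96) → (205.68,58.03) → (167.42,49.32) → (133.25,39.93) → (112.54,28.99).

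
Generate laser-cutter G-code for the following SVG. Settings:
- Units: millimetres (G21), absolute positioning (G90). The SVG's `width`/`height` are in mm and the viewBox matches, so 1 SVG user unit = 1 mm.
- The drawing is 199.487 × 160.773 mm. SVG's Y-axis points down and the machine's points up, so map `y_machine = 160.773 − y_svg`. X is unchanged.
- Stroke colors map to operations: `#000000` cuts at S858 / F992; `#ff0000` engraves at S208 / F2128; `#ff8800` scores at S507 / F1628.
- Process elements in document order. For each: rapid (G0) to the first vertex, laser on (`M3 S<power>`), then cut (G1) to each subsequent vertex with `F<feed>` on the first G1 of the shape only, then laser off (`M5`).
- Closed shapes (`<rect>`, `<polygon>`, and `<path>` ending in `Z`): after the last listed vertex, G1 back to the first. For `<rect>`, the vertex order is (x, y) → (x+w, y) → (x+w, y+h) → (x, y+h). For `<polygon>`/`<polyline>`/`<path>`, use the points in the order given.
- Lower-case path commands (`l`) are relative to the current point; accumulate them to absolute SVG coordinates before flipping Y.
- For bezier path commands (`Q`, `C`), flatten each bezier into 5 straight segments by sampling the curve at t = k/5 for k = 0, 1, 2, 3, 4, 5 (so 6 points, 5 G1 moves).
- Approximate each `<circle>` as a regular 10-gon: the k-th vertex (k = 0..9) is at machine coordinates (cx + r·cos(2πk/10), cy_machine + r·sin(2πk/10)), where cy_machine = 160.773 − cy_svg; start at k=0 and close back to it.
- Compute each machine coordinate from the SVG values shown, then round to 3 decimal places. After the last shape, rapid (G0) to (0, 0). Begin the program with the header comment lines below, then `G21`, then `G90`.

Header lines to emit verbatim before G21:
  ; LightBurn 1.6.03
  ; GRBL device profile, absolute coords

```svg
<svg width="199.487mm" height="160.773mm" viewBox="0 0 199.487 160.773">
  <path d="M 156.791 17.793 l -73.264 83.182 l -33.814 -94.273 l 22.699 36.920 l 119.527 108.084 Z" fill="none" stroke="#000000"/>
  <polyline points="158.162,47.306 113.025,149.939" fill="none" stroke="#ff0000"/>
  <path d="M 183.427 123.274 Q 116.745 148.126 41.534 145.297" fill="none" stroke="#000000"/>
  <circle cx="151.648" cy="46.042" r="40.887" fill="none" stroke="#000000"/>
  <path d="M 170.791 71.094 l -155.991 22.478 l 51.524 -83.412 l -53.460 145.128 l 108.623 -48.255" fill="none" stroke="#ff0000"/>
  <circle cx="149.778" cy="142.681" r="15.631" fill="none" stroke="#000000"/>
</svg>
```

; LightBurn 1.6.03
; GRBL device profile, absolute coords
G21
G90
G0 X156.791 Y142.980
M3 S858
G1 X83.527 Y59.798 F992
G1 X49.713 Y154.071
G1 X72.412 Y117.151
G1 X191.939 Y9.067
G1 X156.791 Y142.980
M5
G0 X158.162 Y113.467
M3 S208
G1 X113.025 Y10.834 F2128
M5
G0 X183.427 Y37.499
M3 S858
G1 X156.413 Y28.665 F992
G1 X128.717 Y22.046
G1 X100.338 Y17.642
G1 X71.277 Y15.452
G1 X41.534 Y15.476
M5
G0 X192.535 Y114.731
M3 S858
G1 X184.726 Y138.764 F992
G1 X164.283 Y153.617
G1 X139.013 Y153.617
G1 X118.570 Y138.764
G1 X110.761 Y114.731
G1 X118.570 Y90.698
G1 X139.013 Y75.845
G1 X164.283 Y75.845
G1 X184.726 Y90.698
G1 X192.535 Y114.731
M5
G0 X170.791 Y89.679
M3 S208
G1 X14.800 Y67.201 F2128
G1 X66.324 Y150.613
G1 X12.864 Y5.485
G1 X121.487 Y53.740
M5
G0 X165.409 Y18.092
M3 S858
G1 X162.424 Y27.280 F992
G1 X154.608 Y32.958
G1 X144.948 Y32.958
G1 X137.132 Y27.280
G1 X134.147 Y18.092
G1 X137.132 Y8.904
G1 X144.948 Y3.226
G1 X154.608 Y3.226
G1 X162.424 Y8.904
G1 X165.409 Y18.092
M5
G0 X0.000 Y0.000

viewBox `0 0 199.487 160.773` with mm width/height → 1 unit = 1 mm. Flip: y_m = 160.773 − y_svg.

**Shape 1** — `<path>` closed polygon, stroke `#000000` → cut (S858, F992). Machine vertices: (156.791,142.980) → (83.527,59.798) → (49.713,154.071) → (72.412,117.151) → (191.939,9.067) → (156.791,142.980). Closed: final G1 returns to the first vertex.

**Shape 2** — `<polyline>` line segment, stroke `#ff0000` → engrave (S208, F2128). Machine vertices: (158.162,113.467) → (113.025,10.834). Open path.

**Shape 3** — `<path>` quadratic bezier, stroke `#000000` → cut (S858, F992). Control points (SVG): P0=(183.427,123.274), P1=(116.745,148.126), P2=(41.534,145.297); sampled at t=k/5. Machine vertices: (183.427,37.499) → (156.413,28.665) → (128.717,22.046) → (100.338,17.642) → (71.277,15.452) → (41.534,15.476). Open path.

**Shape 4** — `<circle>` circle, stroke `#000000` → cut (S858, F992). Machine vertices: (192.535,114.731) → (184.726,138.764) → (164.283,153.617) → (139.013,153.617) → (118.570,138.764) → (110.761,114.731) → (118.570,90.698) → (139.013,75.845) → (164.283,75.845) → (184.726,90.698) → (192.535,114.731). Closed: final G1 returns to the first vertex.

**Shape 5** — `<path>` open polyline, stroke `#ff0000` → engrave (S208, F2128). Machine vertices: (170.791,89.679) → (14.800,67.201) → (66.324,150.613) → (12.864,5.485) → (121.487,53.740). Open path.

**Shape 6** — `<circle>` circle, stroke `#000000` → cut (S858, F992). Machine vertices: (165.409,18.092) → (162.424,27.280) → (154.608,32.958) → (144.948,32.958) → (137.132,27.280) → (134.147,18.092) → (137.132,8.904) → (144.948,3.226) → (154.608,3.226) → (162.424,8.904) → (165.409,18.092). Closed: final G1 returns to the first vertex.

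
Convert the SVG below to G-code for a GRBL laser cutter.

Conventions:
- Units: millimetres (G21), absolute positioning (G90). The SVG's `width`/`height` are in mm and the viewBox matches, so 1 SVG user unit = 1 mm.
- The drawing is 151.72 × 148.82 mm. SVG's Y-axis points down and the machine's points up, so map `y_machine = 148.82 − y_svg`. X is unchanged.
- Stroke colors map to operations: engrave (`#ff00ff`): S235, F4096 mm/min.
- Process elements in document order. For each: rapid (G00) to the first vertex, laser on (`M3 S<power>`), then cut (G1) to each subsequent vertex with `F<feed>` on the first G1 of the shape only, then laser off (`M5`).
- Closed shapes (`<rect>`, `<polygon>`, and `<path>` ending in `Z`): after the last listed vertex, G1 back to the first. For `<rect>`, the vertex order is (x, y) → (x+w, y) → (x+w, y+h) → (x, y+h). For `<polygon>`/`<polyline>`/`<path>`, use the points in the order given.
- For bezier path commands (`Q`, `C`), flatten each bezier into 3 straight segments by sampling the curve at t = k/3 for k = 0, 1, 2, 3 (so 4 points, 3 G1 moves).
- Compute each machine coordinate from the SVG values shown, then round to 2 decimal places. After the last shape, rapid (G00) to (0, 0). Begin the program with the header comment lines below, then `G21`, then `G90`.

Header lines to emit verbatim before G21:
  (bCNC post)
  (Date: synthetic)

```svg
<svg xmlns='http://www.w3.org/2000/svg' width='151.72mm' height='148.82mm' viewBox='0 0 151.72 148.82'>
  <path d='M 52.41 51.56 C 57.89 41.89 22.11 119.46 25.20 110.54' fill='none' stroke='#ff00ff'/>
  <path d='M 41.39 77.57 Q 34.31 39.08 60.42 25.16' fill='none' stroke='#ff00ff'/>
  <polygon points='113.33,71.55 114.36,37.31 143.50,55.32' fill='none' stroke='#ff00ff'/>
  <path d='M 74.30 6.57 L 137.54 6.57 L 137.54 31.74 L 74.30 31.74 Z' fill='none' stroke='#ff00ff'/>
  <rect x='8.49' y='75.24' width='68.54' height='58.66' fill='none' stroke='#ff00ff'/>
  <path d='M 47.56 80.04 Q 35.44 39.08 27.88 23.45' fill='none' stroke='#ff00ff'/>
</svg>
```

(bCNC post)
(Date: synthetic)
G21
G90
G00 X52.41 Y97.26
M3 S235
G1 X47.10 Y84.28 F4096
G1 X32.10 Y51.76
G1 X25.20 Y38.28
M5
G00 X41.39 Y71.25
M3 S235
G1 X40.36 Y94.18 F4096
G1 X46.70 Y111.65
G1 X60.42 Y123.66
M5
G00 X113.33 Y77.27
M3 S235
G1 X114.36 Y111.51 F4096
G1 X143.50 Y93.50
G1 X113.33 Y77.27
M5
G00 X74.30 Y142.25
M3 S235
G1 X137.54 Y142.25 F4096
G1 X137.54 Y117.08
G1 X74.30 Y117.08
G1 X74.30 Y142.25
M5
G00 X8.49 Y73.58
M3 S235
G1 X77.03 Y73.58 F4096
G1 X77.03 Y14.92
G1 X8.49 Y14.92
G1 X8.49 Y73.58
M5
G00 X47.56 Y68.78
M3 S235
G1 X39.99 Y93.27 F4096
G1 X33.43 Y112.14
G1 X27.88 Y125.37
M5
G00 X0.00 Y0.00

1 u = 1 mm; y_m = 148.82 − y.

[1] `<path>` cubic bezier, #ff00ff→engrave S235 F4096: (52.41,97.26) → (47.10,84.28) → (32.10,51.76) → (25.20,38.28)

[2] `<path>` quadratic bezier, #ff00ff→engrave S235 F4096: (41.39,71.25) → (40.36,94.18) → (46.70,111.65) → (60.42,123.66)

[3] `<polygon>` regular polygon, #ff00ff→engrave S235 F4096: (113.33,77.27) → (114.36,111.51) → (143.50,93.50) → (113.33,77.27) (closed)

[4] `<path>` rectangle, #ff00ff→engrave S235 F4096: (74.30,142.25) → (137.54,142.25) → (137.54,117.08) → (74.30,117.08) → (74.30,142.25) (closed)

[5] `<rect>` rectangle, #ff00ff→engrave S235 F4096: (8.49,73.58) → (77.03,73.58) → (77.03,14.92) → (8.49,14.92) → (8.49,73.58) (closed)

[6] `<path>` quadratic bezier, #ff00ff→engrave S235 F4096: (47.56,68.78) → (39.99,93.27) → (33.43,112.14) → (27.88,125.37)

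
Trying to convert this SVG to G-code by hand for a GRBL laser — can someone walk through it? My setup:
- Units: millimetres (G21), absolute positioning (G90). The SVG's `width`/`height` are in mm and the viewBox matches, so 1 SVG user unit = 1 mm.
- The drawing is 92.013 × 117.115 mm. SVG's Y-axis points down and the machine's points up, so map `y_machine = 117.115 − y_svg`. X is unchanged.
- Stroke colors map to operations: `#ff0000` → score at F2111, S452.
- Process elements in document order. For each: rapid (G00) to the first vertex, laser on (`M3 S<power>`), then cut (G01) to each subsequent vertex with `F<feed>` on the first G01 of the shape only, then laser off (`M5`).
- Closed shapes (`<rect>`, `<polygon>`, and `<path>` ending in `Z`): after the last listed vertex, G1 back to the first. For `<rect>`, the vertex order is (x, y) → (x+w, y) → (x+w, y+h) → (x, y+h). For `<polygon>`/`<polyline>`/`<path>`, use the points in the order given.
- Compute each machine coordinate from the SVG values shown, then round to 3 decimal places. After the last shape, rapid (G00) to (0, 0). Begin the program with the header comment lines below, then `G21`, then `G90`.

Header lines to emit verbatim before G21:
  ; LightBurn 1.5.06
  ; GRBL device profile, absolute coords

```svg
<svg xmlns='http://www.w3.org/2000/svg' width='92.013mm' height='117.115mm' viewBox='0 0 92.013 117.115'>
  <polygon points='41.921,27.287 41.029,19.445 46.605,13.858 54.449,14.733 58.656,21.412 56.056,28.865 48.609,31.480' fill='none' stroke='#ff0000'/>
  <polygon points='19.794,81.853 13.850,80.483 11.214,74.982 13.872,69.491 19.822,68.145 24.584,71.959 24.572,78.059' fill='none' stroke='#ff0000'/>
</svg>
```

; LightBurn 1.5.06
; GRBL device profile, absolute coords
G21
G90
G00 X41.921 Y89.828
M3 S452
G01 X41.029 Y97.670 F2111
G01 X46.605 Y103.257
G01 X54.449 Y102.382
G01 X58.656 Y95.703
G01 X56.056 Y88.250
G01 X48.609 Y85.635
G01 X41.921 Y89.828
M5
G00 X19.794 Y35.262
M3 S452
G01 X13.850 Y36.632 F2111
G01 X11.214 Y42.133
G01 X13.872 Y47.624
G01 X19.822 Y48.970
G01 X24.584 Y45.156
G01 X24.572 Y39.056
G01 X19.794 Y35.262
M5
G00 X0.000 Y0.000

viewBox `0 0 92.013 117.115` with mm width/height → 1 unit = 1 mm. Flip: y_m = 117.115 − y_svg.

**Shape 1** — `<polygon>` regular polygon, stroke `#ff0000` → score (S452, F2111). Machine vertices: (41.921,89.828) → (41.029,97.670) → (46.605,103.257) → (54.449,102.382) → (58.656,95.703) → (56.056,88.250) → (48.609,85.635) → (41.921,89.828). Closed: final G1 returns to the first vertex.

**Shape 2** — `<polygon>` regular polygon, stroke `#ff0000` → score (S452, F2111). Machine vertices: (19.794,35.262) → (13.850,36.632) → (11.214,42.133) → (13.872,47.624) → (19.822,48.970) → (24.584,45.156) → (24.572,39.056) → (19.794,35.262). Closed: final G1 returns to the first vertex.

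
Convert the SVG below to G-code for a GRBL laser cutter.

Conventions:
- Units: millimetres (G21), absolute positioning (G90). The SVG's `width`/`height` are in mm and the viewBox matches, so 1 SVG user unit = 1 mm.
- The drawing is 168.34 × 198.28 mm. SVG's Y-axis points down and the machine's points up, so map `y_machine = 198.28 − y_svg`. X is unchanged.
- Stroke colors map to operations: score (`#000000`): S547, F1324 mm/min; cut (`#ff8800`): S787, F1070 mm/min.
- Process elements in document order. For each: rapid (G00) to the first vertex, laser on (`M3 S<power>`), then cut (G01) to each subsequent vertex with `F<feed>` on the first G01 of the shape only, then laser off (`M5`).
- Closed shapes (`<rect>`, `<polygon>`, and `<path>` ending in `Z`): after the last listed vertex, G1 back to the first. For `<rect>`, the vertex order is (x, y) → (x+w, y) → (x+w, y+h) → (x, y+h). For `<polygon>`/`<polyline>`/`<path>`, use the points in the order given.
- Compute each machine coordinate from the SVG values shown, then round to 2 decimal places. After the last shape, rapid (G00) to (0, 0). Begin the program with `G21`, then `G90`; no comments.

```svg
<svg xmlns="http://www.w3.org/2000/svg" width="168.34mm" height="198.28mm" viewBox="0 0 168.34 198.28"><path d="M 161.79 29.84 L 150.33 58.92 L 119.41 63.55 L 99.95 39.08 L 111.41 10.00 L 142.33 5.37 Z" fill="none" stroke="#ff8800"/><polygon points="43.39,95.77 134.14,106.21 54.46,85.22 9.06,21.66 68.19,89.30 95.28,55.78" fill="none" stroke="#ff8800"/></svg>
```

G21
G90
G00 X161.79 Y168.44
M3 S787
G01 X150.33 Y139.36 F1070
G01 X119.41 Y134.73
G01 X99.95 Y159.20
G01 X111.41 Y188.28
G01 X142.33 Y192.91
G01 X161.79 Y168.44
M5
G00 X43.39 Y102.51
M3 S787
G01 X134.14 Y92.07 F1070
G01 X54.46 Y113.06
G01 X9.06 Y176.62
G01 X68.19 Y108.98
G01 X95.28 Y142.50
G01 X43.39 Y102.51
M5
G00 X0.00 Y0.00

1 u = 1 mm; y_m = 198.28 − y.

[1] `<path>` regular polygon, #ff8800→cut S787 F1070: (161.79,168.44) → (150.33,139.36) → (119.41,134.73) → (99.95,159.20) → (111.41,188.28) → (142.33,192.91) → (161.79,168.44) (closed)

[2] `<polygon>` closed polygon, #ff8800→cut S787 F1070: (43.39,102.51) → (134.14,92.07) → (54.46,113.06) → (9.06,176.62) → (68.19,108.98) → (95.28,142.50) → (43.39,102.51) (closed)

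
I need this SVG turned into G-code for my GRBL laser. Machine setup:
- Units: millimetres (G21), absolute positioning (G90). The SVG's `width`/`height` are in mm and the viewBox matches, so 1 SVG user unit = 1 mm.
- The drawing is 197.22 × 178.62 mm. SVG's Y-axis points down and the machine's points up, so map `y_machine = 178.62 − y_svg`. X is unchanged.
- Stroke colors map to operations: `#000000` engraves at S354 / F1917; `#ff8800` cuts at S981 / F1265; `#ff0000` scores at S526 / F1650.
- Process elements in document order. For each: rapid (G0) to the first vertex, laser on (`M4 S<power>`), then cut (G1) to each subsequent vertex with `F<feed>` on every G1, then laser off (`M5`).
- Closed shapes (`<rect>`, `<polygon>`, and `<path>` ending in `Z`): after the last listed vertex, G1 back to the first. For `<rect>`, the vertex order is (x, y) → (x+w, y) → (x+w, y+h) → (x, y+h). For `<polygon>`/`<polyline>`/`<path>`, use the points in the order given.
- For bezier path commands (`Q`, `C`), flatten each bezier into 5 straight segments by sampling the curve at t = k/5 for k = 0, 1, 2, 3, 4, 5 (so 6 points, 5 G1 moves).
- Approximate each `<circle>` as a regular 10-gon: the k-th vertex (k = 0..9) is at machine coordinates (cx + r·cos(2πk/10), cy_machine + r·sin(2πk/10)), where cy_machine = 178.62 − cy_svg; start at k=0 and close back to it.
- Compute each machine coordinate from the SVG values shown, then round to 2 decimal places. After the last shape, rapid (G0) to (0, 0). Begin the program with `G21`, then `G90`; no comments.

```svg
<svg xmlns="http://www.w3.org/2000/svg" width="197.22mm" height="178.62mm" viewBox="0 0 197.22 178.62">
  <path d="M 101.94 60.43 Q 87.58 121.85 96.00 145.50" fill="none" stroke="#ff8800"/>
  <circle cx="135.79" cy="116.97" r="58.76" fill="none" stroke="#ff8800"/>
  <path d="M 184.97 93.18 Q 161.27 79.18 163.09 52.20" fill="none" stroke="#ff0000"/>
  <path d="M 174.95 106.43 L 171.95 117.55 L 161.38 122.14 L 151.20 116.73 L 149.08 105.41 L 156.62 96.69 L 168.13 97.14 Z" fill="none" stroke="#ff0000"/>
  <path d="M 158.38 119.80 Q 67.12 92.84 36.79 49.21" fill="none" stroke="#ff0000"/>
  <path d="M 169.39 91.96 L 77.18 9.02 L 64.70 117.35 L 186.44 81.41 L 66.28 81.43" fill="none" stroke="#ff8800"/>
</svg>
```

Since the viewBox matches the mm dimensions, user units are millimetres directly. The only transform is the Y-flip y_m = 178.62 − y_svg.

Shape 1 is a quadratic bezier drawn with `<path>`. Its stroke #ff8800 means cut at S981, F1265. After flipping Y the toolpath is (101.94,118.19) → (97.11,95.13) → (94.10,75.10) → (92.91,58.08) → (93.54,44.09) → (96.00,33.12).

Shape 2 is a circle drawn with `<circle>`. Its stroke #ff8800 means cut at S981, F1265. After flipping Y the toolpath is (194.55,61.65) → (183.33,96.19) → (153.95,117.53) → (117.63,117.53) → (88.25,96.19) → (77.03,61.65) → (88.25,27.11) → (117.63,5.77) → (153.95,5.77) → (183.33,27.11) → (194.55,61.65), returning to the start.

Shape 3 is a quadratic bezier drawn with `<path>`. Its stroke #ff0000 means score at S526, F1650. After flipping Y the toolpath is (184.97,85.44) → (176.51,91.56) → (170.09,98.72) → (165.72,106.91) → (163.38,116.15) → (163.09,126.42).

Shape 4 is a regular polygon drawn with `<path>`. Its stroke #ff0000 means score at S526, F1650. After flipping Y the toolpath is (174.95,72.19) → (171.95,61.07) → (161.38,56.48) → (151.20,61.89) → (149.08,73.21) → (156.62,81.93) → (168.13,81.48) → (174.95,72.19), returning to the start.

Shape 5 is a quadratic bezier drawn with `<path>`. Its stroke #ff0000 means score at S526, F1650. After flipping Y the toolpath is (158.38,58.82) → (124.31,70.27) → (95.12,83.06) → (70.80,97.17) → (51.36,112.62) → (36.79,129.41).

Shape 6 is a open polyline drawn with `<path>`. Its stroke #ff8800 means cut at S981, F1265. After flipping Y the toolpath is (169.39,86.66) → (77.18,169.60) → (64.70,61.27) → (186.44,97.21) → (66.28,97.19).

G21
G90
G0 X101.94 Y118.19
M4 S981
G1 X97.11 Y95.13 F1265
G1 X94.10 Y75.10 F1265
G1 X92.91 Y58.08 F1265
G1 X93.54 Y44.09 F1265
G1 X96.00 Y33.12 F1265
M5
G0 X194.55 Y61.65
M4 S981
G1 X183.33 Y96.19 F1265
G1 X153.95 Y117.53 F1265
G1 X117.63 Y117.53 F1265
G1 X88.25 Y96.19 F1265
G1 X77.03 Y61.65 F1265
G1 X88.25 Y27.11 F1265
G1 X117.63 Y5.77 F1265
G1 X153.95 Y5.77 F1265
G1 X183.33 Y27.11 F1265
G1 X194.55 Y61.65 F1265
M5
G0 X184.97 Y85.44
M4 S526
G1 X176.51 Y91.56 F1650
G1 X170.09 Y98.72 F1650
G1 X165.72 Y106.91 F1650
G1 X163.38 Y116.15 F1650
G1 X163.09 Y126.42 F1650
M5
G0 X174.95 Y72.19
M4 S526
G1 X171.95 Y61.07 F1650
G1 X161.38 Y56.48 F1650
G1 X151.20 Y61.89 F1650
G1 X149.08 Y73.21 F1650
G1 X156.62 Y81.93 F1650
G1 X168.13 Y81.48 F1650
G1 X174.95 Y72.19 F1650
M5
G0 X158.38 Y58.82
M4 S526
G1 X124.31 Y70.27 F1650
G1 X95.12 Y83.06 F1650
G1 X70.80 Y97.17 F1650
G1 X51.36 Y112.62 F1650
G1 X36.79 Y129.41 F1650
M5
G0 X169.39 Y86.66
M4 S981
G1 X77.18 Y169.60 F1265
G1 X64.70 Y61.27 F1265
G1 X186.44 Y97.21 F1265
G1 X66.28 Y97.19 F1265
M5
G0 X0.00 Y0.00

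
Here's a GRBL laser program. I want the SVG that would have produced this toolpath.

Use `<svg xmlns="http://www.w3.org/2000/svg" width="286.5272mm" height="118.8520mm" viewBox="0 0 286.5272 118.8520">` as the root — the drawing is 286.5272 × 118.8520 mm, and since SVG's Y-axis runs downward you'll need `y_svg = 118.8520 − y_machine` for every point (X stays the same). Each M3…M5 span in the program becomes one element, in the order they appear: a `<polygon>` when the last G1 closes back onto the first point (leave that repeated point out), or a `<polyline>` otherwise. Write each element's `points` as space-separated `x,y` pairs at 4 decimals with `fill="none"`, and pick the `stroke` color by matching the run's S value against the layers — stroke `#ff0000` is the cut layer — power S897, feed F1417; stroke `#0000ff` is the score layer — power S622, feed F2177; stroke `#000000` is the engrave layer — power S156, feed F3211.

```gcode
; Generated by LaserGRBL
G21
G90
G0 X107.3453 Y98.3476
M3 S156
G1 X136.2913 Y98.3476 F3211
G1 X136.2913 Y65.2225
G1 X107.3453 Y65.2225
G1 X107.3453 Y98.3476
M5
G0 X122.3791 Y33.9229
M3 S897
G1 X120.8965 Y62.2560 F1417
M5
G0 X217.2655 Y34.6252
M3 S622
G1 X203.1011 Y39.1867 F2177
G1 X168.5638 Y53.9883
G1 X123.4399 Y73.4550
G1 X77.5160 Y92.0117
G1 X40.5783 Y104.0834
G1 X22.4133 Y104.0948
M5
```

Machine Y-up, SVG Y-down with viewBox height 118.8520, so y_svg = 118.8520 − y_machine; X carries over.

Run 1: S156 ⇒ engrave layer `#000000`. The run returns to its start, so emit a `<polygon>` with points (Y-flipped): 107.3453,20.5044 136.2913,20.5044 136.2913,53.6295 107.3453,53.6295.

Run 2: S897 ⇒ cut layer `#ff0000`. The run is open, so emit a `<polyline>` with points (Y-flipped): 122.3791,84.9291 120.8965,56.5960.

Run 3: S622 ⇒ score layer `#0000ff`. The run is open, so emit a `<polyline>` with points (Y-flipped): 217.2655,84.2268 203.1011,79.6653 168.5638,64.8637 123.4399,45.3970 77.5160,26.8403 40.5783,14.7686 22.4133,14.7572.

<svg xmlns="http://www.w3.org/2000/svg" width="286.5272mm" height="118.8520mm" viewBox="0 0 286.5272 118.8520">
  <polygon points="107.3453,20.5044 136.2913,20.5044 136.2913,53.6295 107.3453,53.6295" fill="none" stroke="#000000"/>
  <polyline points="122.3791,84.9291 120.8965,56.5960" fill="none" stroke="#ff0000"/>
  <polyline points="217.2655,84.2268 203.1011,79.6653 168.5638,64.8637 123.4399,45.3970 77.5160,26.8403 40.5783,14.7686 22.4133,14.7572" fill="none" stroke="#0000ff"/>
</svg>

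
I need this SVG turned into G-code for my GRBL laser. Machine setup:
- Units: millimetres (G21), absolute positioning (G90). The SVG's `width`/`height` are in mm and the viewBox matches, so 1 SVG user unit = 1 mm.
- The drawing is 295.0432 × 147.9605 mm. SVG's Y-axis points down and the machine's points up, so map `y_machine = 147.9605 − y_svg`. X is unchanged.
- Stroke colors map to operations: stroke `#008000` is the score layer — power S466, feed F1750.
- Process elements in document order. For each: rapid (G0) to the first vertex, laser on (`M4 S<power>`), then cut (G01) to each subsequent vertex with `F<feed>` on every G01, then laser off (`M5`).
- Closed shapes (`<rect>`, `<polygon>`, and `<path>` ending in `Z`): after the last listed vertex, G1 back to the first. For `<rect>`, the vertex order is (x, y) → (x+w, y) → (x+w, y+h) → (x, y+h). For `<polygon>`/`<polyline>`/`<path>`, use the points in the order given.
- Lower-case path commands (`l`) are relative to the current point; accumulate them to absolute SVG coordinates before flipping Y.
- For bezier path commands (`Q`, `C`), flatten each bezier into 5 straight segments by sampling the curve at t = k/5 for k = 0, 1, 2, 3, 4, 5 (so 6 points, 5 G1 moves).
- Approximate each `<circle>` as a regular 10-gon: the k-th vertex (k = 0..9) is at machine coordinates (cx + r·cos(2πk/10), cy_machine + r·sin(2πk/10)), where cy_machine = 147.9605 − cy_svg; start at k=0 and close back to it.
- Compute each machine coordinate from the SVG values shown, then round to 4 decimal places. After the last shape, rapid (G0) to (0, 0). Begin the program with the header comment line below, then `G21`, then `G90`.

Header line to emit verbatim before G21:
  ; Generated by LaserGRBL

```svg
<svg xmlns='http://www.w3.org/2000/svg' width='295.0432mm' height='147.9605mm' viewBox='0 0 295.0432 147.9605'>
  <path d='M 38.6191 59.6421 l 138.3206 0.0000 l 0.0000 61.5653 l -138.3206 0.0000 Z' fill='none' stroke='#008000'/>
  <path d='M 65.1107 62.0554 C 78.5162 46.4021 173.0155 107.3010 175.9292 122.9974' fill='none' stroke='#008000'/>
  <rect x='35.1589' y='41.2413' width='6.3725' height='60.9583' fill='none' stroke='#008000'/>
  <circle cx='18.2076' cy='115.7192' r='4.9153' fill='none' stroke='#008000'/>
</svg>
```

1 u = 1 mm; y_m = 147.9605 − y.

[1] `<path>` rectangle, #008000→score S466 F1750: (38.6191,88.3184) → (176.9397,88.3184) → (176.9397,26.7531) → (38.6191,26.7531) → (38.6191,88.3184) (closed)

[2] `<path>` cubic bezier, #008000→score S466 F1750: (65.1107,85.9051) → (81.5038,87.0849) → (109.0708,75.7363) → (139.5232,57.7037) → (164.5721,38.8312) → (175.9292,24.9631)

[3] `<rect>` rectangle, #008000→score S466 F1750: (35.1589,106.7192) → (41.5314,106.7192) → (41.5314,45.7609) → (35.1589,45.7609) → (35.1589,106.7192) (closed)

[4] `<circle>` circle, #008000→score S466 F1750: (23.1229,32.2413) → (22.1842,35.1304) → (19.7265,36.9160) → (16.6887,36.9160) → (14.2310,35.1304) → (13.2923,32.2413) → (14.2310,29.3522) → (16.6887,27.5666) → (19.7265,27.5666) → (22.1842,29.3522) → (23.1229,32.2413) (closed)

; Generated by LaserGRBL
G21
G90
G0 X38.6191 Y88.3184
M4 S466
G01 X176.9397 Y88.3184 F1750
G01 X176.9397 Y26.7531 F1750
G01 X38.6191 Y26.7531 F1750
G01 X38.6191 Y88.3184 F1750
M5
G0 X65.1107 Y85.9051
M4 S466
G01 X81.5038 Y87.0849 F1750
G01 X109.0708 Y75.7363 F1750
G01 X139.5232 Y57.7037 F1750
G01 X164.5721 Y38.8312 F1750
G01 X175.9292 Y24.9631 F1750
M5
G0 X35.1589 Y106.7192
M4 S466
G01 X41.5314 Y106.7192 F1750
G01 X41.5314 Y45.7609 F1750
G01 X35.1589 Y45.7609 F1750
G01 X35.1589 Y106.7192 F1750
M5
G0 X23.1229 Y32.2413
M4 S466
G01 X22.1842 Y35.1304 F1750
G01 X19.7265 Y36.9160 F1750
G01 X16.6887 Y36.9160 F1750
G01 X14.2310 Y35.1304 F1750
G01 X13.2923 Y32.2413 F1750
G01 X14.2310 Y29.3522 F1750
G01 X16.6887 Y27.5666 F1750
G01 X19.7265 Y27.5666 F1750
G01 X22.1842 Y29.3522 F1750
G01 X23.1229 Y32.2413 F1750
M5
G0 X0.0000 Y0.0000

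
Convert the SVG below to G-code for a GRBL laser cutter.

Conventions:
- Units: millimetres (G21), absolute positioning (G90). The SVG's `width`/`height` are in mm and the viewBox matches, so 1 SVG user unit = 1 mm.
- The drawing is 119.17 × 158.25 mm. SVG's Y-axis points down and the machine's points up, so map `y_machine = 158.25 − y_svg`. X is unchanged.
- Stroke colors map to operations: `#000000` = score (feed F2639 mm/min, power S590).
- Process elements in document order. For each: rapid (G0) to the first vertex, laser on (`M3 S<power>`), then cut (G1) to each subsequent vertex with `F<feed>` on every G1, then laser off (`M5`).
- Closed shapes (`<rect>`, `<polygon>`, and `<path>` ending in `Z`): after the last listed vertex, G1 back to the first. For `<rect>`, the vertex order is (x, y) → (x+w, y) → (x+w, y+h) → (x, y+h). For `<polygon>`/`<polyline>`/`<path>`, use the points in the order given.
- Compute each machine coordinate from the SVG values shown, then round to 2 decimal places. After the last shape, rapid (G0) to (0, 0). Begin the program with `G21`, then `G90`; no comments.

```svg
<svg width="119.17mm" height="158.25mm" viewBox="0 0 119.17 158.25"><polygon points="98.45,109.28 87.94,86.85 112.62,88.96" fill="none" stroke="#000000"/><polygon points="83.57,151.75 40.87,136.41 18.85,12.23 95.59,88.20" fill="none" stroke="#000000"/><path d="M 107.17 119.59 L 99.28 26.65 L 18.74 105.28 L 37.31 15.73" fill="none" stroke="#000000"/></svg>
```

viewBox `0 0 119.17 158.25` with mm width/height → 1 unit = 1 mm. Flip: y_m = 158.25 − y_svg.

**Shape 1** — `<polygon>` regular polygon, stroke `#000000` → score (S590, F2639). Machine vertices: (98.45,48.97) → (87.94,71.40) → (112.62,69.29) → (98.45,48.97). Closed: final G1 returns to the first vertex.

**Shape 2** — `<polygon>` closed polygon, stroke `#000000` → score (S590, F2639). Machine vertices: (83.57,6.50) → (40.87,21.84) → (18.85,146.02) → (95.59,70.05) → (83.57,6.50). Closed: final G1 returns to the first vertex.

**Shape 3** — `<path>` open polyline, stroke `#000000` → score (S590, F2639). Machine vertices: (107.17,38.66) → (99.28,131.60) → (18.74,52.97) → (37.31,142.52). Open path.

G21
G90
G0 X98.45 Y48.97
M3 S590
G1 X87.94 Y71.40 F2639
G1 X112.62 Y69.29 F2639
G1 X98.45 Y48.97 F2639
M5
G0 X83.57 Y6.50
M3 S590
G1 X40.87 Y21.84 F2639
G1 X18.85 Y146.02 F2639
G1 X95.59 Y70.05 F2639
G1 X83.57 Y6.50 F2639
M5
G0 X107.17 Y38.66
M3 S590
G1 X99.28 Y131.60 F2639
G1 X18.74 Y52.97 F2639
G1 X37.31 Y142.52 F2639
M5
G0 X0.00 Y0.00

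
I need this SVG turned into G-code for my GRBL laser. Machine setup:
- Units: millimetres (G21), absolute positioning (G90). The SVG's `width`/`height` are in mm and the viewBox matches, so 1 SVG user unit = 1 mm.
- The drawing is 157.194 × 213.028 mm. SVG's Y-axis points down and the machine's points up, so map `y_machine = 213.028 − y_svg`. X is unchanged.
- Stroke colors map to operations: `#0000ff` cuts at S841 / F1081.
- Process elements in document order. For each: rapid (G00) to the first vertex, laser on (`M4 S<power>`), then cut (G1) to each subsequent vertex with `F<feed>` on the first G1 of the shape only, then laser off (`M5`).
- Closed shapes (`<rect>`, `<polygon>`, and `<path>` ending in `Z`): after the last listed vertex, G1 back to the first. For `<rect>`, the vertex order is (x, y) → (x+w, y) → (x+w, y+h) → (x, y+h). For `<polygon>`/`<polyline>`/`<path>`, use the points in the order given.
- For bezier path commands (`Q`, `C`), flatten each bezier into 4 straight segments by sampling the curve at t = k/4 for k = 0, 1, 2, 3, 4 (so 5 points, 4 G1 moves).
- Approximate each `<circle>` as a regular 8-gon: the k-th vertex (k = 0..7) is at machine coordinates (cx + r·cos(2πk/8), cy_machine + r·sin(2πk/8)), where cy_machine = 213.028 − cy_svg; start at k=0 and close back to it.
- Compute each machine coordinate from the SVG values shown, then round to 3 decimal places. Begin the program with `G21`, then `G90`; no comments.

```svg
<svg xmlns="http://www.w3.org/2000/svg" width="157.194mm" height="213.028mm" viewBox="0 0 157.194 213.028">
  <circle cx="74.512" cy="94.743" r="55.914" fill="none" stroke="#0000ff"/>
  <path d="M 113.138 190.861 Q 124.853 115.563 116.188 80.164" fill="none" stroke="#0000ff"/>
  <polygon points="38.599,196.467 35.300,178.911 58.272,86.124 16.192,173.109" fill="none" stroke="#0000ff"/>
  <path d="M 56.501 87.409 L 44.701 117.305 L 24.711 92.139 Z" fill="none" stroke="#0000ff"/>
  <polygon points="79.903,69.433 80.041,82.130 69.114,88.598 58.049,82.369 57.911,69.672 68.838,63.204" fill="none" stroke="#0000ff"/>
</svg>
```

G21
G90
G00 X130.426 Y118.285
M4 S841
G1 X114.049 Y157.822 F1081
G1 X74.512 Y174.199
G1 X34.975 Y157.822
G1 X18.598 Y118.285
G1 X34.975 Y78.748
G1 X74.512 Y62.371
G1 X114.049 Y78.748
G1 X130.426 Y118.285
M5
G00 X113.138 Y22.167
M4 S841
G1 X117.722 Y57.322 F1081
G1 X119.758 Y87.490
G1 X119.247 Y112.671
G1 X116.188 Y132.864
M5
G00 X38.599 Y16.561
M4 S841
G1 X35.300 Y34.117 F1081
G1 X58.272 Y126.904
G1 X16.192 Y39.919
G1 X38.599 Y16.561
M5
G00 X56.501 Y125.619
M4 S841
G1 X44.701 Y95.723 F1081
G1 X24.711 Y120.889
G1 X56.501 Y125.619
M5
G00 X79.903 Y143.595
M4 S841
G1 X80.041 Y130.898 F1081
G1 X69.114 Y124.430
G1 X58.049 Y130.659
G1 X57.911 Y143.356
G1 X68.838 Y149.824
G1 X79.903 Y143.595
M5

viewBox `0 0 157.194 213.028` with mm width/height → 1 unit = 1 mm. Flip: y_m = 213.028 − y_svg.

**Shape 1** — `<circle>` circle, stroke `#0000ff` → cut (S841, F1081). Machine vertices: (130.426,118.285) → (114.049,157.822) → (74.512,174.199) → (34.975,157.822) → (18.598,118.285) → (34.975,78.748) → (74.512,62.371) → (114.049,78.748) → (130.426,118.285). Closed: final G1 returns to the first vertex.

**Shape 2** — `<path>` quadratic bezier, stroke `#0000ff` → cut (S841, F1081). Control points (SVG): P0=(113.138,190.861), P1=(124.853,115.563), P2=(116.188,80.164); sampled at t=k/4. Machine vertices: (113.138,22.167) → (117.722,57.322) → (119.758,87.490) → (119.247,112.671) → (116.188,132.864). Open path.

**Shape 3** — `<polygon>` closed polygon, stroke `#0000ff` → cut (S841, F1081). Machine vertices: (38.599,16.561) → (35.300,34.117) → (58.272,126.904) → (16.192,39.919) → (38.599,16.561). Closed: final G1 returns to the first vertex.

**Shape 4** — `<path>` regular polygon, stroke `#0000ff` → cut (S841, F1081). Machine vertices: (56.501,125.619) → (44.701,95.723) → (24.711,120.889) → (56.501,125.619). Closed: final G1 returns to the first vertex.

**Shape 5** — `<polygon>` regular polygon, stroke `#0000ff` → cut (S841, F1081). Machine vertices: (79.903,143.595) → (80.041,130.898) → (69.114,124.430) → (58.049,130.659) → (57.911,143.356) → (68.838,149.824) → (79.903,143.595). Closed: final G1 returns to the first vertex.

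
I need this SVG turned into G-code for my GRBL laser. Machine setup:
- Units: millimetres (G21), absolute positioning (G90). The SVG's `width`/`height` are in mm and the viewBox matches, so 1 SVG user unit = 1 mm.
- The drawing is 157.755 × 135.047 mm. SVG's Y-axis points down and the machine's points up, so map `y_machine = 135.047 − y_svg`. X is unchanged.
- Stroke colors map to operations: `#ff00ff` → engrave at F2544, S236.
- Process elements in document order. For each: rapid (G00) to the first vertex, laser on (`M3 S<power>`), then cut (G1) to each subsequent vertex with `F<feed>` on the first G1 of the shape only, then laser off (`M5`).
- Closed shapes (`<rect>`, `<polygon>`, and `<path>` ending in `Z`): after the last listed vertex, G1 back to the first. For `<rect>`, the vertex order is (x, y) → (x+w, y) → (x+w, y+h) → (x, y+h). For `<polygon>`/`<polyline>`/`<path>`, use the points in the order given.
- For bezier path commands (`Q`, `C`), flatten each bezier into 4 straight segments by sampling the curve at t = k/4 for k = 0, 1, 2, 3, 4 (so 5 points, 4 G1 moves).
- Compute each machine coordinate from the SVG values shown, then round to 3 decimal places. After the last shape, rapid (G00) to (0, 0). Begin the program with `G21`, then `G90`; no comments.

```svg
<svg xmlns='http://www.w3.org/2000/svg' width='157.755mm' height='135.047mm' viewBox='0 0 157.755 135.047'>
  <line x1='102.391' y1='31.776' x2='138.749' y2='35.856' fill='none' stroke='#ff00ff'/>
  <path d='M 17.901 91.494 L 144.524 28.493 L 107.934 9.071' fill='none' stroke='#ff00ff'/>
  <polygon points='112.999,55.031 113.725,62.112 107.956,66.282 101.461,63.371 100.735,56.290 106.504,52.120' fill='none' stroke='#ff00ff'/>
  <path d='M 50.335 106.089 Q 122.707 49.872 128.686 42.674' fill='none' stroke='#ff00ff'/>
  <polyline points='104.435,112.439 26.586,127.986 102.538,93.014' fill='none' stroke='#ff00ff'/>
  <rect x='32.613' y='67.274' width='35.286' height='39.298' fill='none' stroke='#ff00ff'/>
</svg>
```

G21
G90
G00 X102.391 Y103.271
M3 S236
G1 X138.749 Y99.191 F2544
M5
G00 X17.901 Y43.553
M3 S236
G1 X144.524 Y106.554 F2544
G1 X107.934 Y125.976
M5
G00 X112.999 Y80.016
M3 S236
G1 X113.725 Y72.935 F2544
G1 X107.956 Y68.765
G1 X101.461 Y71.676
G1 X100.735 Y78.757
G1 X106.504 Y82.927
G1 X112.999 Y80.016
M5
G00 X50.335 Y28.958
M3 S236
G1 X82.371 Y54.003 F2544
G1 X106.109 Y72.920
G1 X121.547 Y85.710
G1 X128.686 Y92.373
M5
G00 X104.435 Y22.608
M3 S236
G1 X26.586 Y7.061 F2544
G1 X102.538 Y42.033
M5
G00 X32.613 Y67.773
M3 S236
G1 X67.899 Y67.773 F2544
G1 X67.899 Y28.475
G1 X32.613 Y28.475
G1 X32.613 Y67.773
M5
G00 X0.000 Y0.000

1 u = 1 mm; y_m = 135.047 − y.

[1] `<line>` line segment, #ff00ff→engrave S236 F2544: (102.391,103.271) → (138.749,99.191)

[2] `<path>` open polyline, #ff00ff→engrave S236 F2544: (17.901,43.553) → (144.524,106.554) → (107.934,125.976)

[3] `<polygon>` regular polygon, #ff00ff→engrave S236 F2544: (112.999,80.016) → (113.725,72.935) → (107.956,68.765) → (101.461,71.676) → (100.735,78.757) → (106.504,82.927) → (112.999,80.016) (closed)

[4] `<path>` quadratic bezier, #ff00ff→engrave S236 F2544: (50.335,28.958) → (82.371,54.003) → (106.109,72.920) → (121.547,85.710) → (128.686,92.373)

[5] `<polyline>` open polyline, #ff00ff→engrave S236 F2544: (104.435,22.608) → (26.586,7.061) → (102.538,42.033)

[6] `<rect>` rectangle, #ff00ff→engrave S236 F2544: (32.613,67.773) → (67.899,67.773) → (67.899,28.475) → (32.613,28.475) → (32.613,67.773) (closed)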